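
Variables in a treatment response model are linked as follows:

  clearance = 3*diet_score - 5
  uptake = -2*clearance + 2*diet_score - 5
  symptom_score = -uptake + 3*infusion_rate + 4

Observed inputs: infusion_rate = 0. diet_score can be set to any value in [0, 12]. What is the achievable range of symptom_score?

-1 to 47

Substituting into the uptake equation gives uptake = -4*diet_score + 5.
Substituting into the symptom_score equation gives symptom_score = 4*diet_score - 1.
Linear in diet_score, so extremes are at the endpoints: diet_score = 0 gives symptom_score = -1; diet_score = 12 gives symptom_score = 47.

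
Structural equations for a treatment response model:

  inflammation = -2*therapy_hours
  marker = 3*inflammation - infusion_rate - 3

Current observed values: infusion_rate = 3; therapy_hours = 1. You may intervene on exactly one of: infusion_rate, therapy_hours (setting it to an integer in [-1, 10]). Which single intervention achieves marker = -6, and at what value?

Intervening on infusion_rate: marker = -infusion_rate - 9. Reaching -6 requires infusion_rate = -3, outside [-1, 10].
Intervening on therapy_hours: with other inputs at their observed values, marker = -6*therapy_hours - 6. Solving for -6 gives therapy_hours = 0, within [-1, 10].

set therapy_hours = 0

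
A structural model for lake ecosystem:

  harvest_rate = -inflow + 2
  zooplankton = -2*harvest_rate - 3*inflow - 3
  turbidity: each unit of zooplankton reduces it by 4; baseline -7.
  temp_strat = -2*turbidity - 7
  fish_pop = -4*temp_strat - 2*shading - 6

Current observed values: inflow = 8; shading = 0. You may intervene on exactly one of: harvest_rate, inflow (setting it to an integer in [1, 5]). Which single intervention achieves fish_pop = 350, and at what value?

Intervening on harvest_rate: fish_pop = 64*harvest_rate + 830. Reaching 350 requires harvest_rate = -15/2, not an integer.
Intervening on inflow: with other inputs at their observed values, fish_pop = 32*inflow + 190. Solving for 350 gives inflow = 5, within [1, 5].

set inflow = 5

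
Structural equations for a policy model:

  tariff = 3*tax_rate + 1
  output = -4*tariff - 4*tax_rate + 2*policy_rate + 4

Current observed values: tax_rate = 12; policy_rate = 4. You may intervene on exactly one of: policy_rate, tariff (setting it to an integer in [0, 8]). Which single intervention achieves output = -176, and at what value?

Intervening on policy_rate: with other inputs at their observed values, output = 2*policy_rate - 192. Solving for -176 gives policy_rate = 8, within [0, 8].
Intervening on tariff: output = -4*tariff - 36. Reaching -176 requires tariff = 35, outside [0, 8].

set policy_rate = 8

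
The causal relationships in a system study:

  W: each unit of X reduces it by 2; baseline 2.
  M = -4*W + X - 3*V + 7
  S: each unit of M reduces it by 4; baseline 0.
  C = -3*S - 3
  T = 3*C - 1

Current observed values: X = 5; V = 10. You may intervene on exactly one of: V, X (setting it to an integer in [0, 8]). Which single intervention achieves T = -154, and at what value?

Intervening on V: T = -108*V + 1574. Reaching -154 requires V = 16, outside [0, 8].
Intervening on X: with other inputs at their observed values, T = 324*X - 1126. Solving for -154 gives X = 3, within [0, 8].

set X = 3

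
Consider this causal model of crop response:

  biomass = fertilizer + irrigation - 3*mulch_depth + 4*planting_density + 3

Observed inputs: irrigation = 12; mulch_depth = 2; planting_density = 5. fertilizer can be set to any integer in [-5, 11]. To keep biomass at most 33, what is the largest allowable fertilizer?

Substituting into the biomass equation gives biomass = fertilizer + 29.
Require fertilizer + 29 ≤ 33, so fertilizer ≤ 4.
The largest integer in [-5, 11] satisfying this is 4.

fertilizer = 4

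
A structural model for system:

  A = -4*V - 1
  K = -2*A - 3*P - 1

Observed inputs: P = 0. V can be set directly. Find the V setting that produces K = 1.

V = 0

Substituting into the K equation gives K = 8*V + 1.
Solve 8*V + 1 = 1: V = (1 - 1) / 8 = 0.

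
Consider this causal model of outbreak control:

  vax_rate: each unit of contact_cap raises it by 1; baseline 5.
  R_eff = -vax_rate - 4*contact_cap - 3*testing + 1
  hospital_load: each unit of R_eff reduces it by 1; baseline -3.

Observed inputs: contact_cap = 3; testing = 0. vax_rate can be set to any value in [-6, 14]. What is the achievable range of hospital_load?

Intervening on vax_rate fixes its value directly, overriding its dependence on contact_cap.
Substituting into the R_eff equation gives R_eff = -vax_rate - 11.
Substituting into the hospital_load equation gives hospital_load = vax_rate + 8.
Linear in vax_rate, so extremes are at the endpoints: vax_rate = -6 gives hospital_load = 2; vax_rate = 14 gives hospital_load = 22.

2 to 22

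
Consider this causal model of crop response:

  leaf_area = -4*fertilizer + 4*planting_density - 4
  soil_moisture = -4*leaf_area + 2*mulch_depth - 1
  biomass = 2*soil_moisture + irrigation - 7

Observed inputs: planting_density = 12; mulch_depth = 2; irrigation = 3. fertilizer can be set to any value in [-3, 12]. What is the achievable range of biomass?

-446 to 34

Substituting into the leaf_area equation gives leaf_area = -4*fertilizer + 44.
So soil_moisture = 16*fertilizer - 173.
Substituting into the biomass equation gives biomass = 32*fertilizer - 350.
Linear in fertilizer, so extremes are at the endpoints: fertilizer = -3 gives biomass = -446; fertilizer = 12 gives biomass = 34.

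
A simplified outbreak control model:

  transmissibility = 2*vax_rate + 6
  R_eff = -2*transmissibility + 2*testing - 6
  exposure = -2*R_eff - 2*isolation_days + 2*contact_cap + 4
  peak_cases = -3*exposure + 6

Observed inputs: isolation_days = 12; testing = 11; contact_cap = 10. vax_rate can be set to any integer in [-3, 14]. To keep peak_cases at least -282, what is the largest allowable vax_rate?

Substituting into the R_eff equation gives R_eff = -4*vax_rate + 4.
Substituting into the exposure equation gives exposure = 8*vax_rate - 8.
Substituting into the peak_cases equation gives peak_cases = -24*vax_rate + 30.
Require -24*vax_rate + 30 ≥ -282, so vax_rate ≤ 13.
The largest integer in [-3, 14] satisfying this is 13.

vax_rate = 13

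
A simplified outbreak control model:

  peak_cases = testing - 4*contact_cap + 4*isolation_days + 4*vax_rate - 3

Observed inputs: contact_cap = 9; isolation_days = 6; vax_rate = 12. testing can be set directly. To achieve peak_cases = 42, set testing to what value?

testing = 9

Substituting into the peak_cases equation gives peak_cases = testing + 33.
Solve testing + 33 = 42: testing = (42 - 33) / 1 = 9.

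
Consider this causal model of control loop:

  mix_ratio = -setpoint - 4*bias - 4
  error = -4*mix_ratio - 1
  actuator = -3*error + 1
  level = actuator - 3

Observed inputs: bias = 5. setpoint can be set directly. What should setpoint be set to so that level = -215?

setpoint = -6

Substituting into the mix_ratio equation gives mix_ratio = -setpoint - 24.
So error = 4*setpoint + 95.
This gives actuator = -12*setpoint - 284.
Substituting into the level equation gives level = -12*setpoint - 287.
Solve -12*setpoint - 287 = -215: setpoint = (-215 + 287) / -12 = -6.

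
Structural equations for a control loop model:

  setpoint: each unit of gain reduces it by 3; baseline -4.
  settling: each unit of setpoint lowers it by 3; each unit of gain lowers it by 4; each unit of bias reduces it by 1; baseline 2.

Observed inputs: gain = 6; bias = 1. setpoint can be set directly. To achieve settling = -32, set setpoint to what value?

setpoint = 3

Intervening on setpoint fixes its value directly, overriding its dependence on gain.
Substituting into the settling equation gives settling = -3*setpoint - 23.
Solve -3*setpoint - 23 = -32: setpoint = (-32 + 23) / -3 = 3.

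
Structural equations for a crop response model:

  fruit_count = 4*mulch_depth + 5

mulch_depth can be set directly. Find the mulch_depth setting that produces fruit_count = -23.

Solve 4*mulch_depth + 5 = -23: mulch_depth = (-23 - 5) / 4 = -7.

mulch_depth = -7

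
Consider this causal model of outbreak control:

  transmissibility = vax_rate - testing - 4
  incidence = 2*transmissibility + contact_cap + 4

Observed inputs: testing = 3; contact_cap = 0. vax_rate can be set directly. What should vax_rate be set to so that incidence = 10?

vax_rate = 10

Substituting into the transmissibility equation gives transmissibility = vax_rate - 7.
So incidence = 2*vax_rate - 10.
Solve 2*vax_rate - 10 = 10: vax_rate = (10 + 10) / 2 = 10.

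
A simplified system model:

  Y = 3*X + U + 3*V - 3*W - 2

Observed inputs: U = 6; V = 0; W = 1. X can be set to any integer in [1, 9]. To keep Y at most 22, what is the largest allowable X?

Substituting into the Y equation gives Y = 3*X + 1.
Require 3*X + 1 ≤ 22, so X ≤ 7.
The largest integer in [1, 9] satisfying this is 7.

X = 7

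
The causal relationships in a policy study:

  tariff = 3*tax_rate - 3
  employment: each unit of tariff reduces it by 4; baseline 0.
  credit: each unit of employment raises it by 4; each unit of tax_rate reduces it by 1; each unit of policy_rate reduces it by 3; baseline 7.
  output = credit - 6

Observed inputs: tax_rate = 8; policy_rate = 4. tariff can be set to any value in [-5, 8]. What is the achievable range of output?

-147 to 61

Intervening on tariff fixes its value directly, overriding its dependence on tax_rate.
Substituting into the credit equation gives credit = -16*tariff - 13.
Substituting into the output equation gives output = -16*tariff - 19.
Linear in tariff, so extremes are at the endpoints: tariff = -5 gives output = 61; tariff = 8 gives output = -147.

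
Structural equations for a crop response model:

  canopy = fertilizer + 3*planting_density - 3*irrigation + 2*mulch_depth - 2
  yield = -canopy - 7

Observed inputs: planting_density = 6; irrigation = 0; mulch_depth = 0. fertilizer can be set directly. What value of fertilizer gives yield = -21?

Substituting into the canopy equation gives canopy = fertilizer + 16.
This gives yield = -fertilizer - 23.
Solve -fertilizer - 23 = -21: fertilizer = (-21 + 23) / -1 = -2.

fertilizer = -2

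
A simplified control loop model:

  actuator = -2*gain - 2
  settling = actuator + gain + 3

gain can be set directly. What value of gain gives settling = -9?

Substituting into the settling equation gives settling = -gain + 1.
Solve -gain + 1 = -9: gain = (-9 - 1) / -1 = 10.

gain = 10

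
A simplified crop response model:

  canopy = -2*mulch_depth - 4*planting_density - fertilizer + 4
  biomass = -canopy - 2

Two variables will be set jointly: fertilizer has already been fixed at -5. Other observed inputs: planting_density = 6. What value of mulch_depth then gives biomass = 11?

With fertilizer held at -5:
Substituting into the canopy equation gives canopy = -2*mulch_depth - 15.
So biomass = 2*mulch_depth + 13.
Solve 2*mulch_depth + 13 = 11: mulch_depth = (11 - 13) / 2 = -1.

mulch_depth = -1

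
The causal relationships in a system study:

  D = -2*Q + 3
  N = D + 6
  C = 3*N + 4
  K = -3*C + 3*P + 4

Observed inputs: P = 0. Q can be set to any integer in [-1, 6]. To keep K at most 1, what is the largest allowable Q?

Q = 5

Substituting into the N equation gives N = -2*Q + 9.
So C = -6*Q + 31.
Substituting into the K equation gives K = 18*Q - 89.
Require 18*Q - 89 ≤ 1, so Q ≤ 5.
The largest integer in [-1, 6] satisfying this is 5.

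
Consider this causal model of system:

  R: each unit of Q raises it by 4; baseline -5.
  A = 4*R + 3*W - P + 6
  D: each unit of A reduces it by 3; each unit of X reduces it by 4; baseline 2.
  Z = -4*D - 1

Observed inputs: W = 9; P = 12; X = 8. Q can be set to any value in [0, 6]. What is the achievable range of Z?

Substituting into the A equation gives A = 16*Q + 1.
Substituting into the D equation gives D = -48*Q - 33.
Substituting into the Z equation gives Z = 192*Q + 131.
Linear in Q, so extremes are at the endpoints: Q = 0 gives Z = 131; Q = 6 gives Z = 1283.

131 to 1283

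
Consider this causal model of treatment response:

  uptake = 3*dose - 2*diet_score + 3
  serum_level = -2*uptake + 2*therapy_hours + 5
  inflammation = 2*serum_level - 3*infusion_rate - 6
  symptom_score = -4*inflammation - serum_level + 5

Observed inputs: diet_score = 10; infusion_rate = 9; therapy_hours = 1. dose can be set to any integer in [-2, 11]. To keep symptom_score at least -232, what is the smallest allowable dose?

dose = 0

Substituting into the uptake equation gives uptake = 3*dose - 17.
This gives serum_level = -6*dose + 41.
This gives inflammation = -12*dose + 49.
symptom_score becomes 54*dose - 232.
Require 54*dose - 232 ≥ -232, so dose ≥ 0.
The smallest integer in [-2, 11] satisfying this is 0.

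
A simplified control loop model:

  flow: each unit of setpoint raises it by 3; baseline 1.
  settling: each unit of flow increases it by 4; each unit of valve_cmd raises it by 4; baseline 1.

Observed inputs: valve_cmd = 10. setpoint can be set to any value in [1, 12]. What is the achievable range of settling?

57 to 189

Substituting into the settling equation gives settling = 12*setpoint + 45.
Linear in setpoint, so extremes are at the endpoints: setpoint = 1 gives settling = 57; setpoint = 12 gives settling = 189.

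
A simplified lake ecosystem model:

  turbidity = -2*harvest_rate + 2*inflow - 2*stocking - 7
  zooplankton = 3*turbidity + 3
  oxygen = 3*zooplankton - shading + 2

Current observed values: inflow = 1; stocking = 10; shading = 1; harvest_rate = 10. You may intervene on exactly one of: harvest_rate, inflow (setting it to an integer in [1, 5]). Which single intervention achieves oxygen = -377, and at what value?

Intervening on harvest_rate: oxygen = -18*harvest_rate - 215. Reaching -377 requires harvest_rate = 9, outside [1, 5].
Intervening on inflow: with other inputs at their observed values, oxygen = 18*inflow - 413. Solving for -377 gives inflow = 2, within [1, 5].

set inflow = 2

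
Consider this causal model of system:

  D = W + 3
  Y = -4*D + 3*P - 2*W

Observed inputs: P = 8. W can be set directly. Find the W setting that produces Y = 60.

W = -8

Substituting into the Y equation gives Y = -6*W + 12.
Solve -6*W + 12 = 60: W = (60 - 12) / -6 = -8.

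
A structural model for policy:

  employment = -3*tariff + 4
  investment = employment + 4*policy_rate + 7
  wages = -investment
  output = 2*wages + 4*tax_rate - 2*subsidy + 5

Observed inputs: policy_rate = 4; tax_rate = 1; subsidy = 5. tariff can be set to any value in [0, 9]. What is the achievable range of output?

Substituting into the investment equation gives investment = -3*tariff + 27.
So wages = 3*tariff - 27.
Substituting into the output equation gives output = 6*tariff - 55.
Linear in tariff, so extremes are at the endpoints: tariff = 0 gives output = -55; tariff = 9 gives output = -1.

-55 to -1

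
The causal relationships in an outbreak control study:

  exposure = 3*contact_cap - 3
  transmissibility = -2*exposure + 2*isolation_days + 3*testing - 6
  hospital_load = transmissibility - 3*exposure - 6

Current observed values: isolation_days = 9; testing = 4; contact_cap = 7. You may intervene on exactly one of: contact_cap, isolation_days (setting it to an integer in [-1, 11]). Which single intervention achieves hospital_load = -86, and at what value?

set isolation_days = 2

Intervening on contact_cap: hospital_load = -15*contact_cap + 33. Reaching -86 requires contact_cap = 119/15, not an integer.
Intervening on isolation_days: with other inputs at their observed values, hospital_load = 2*isolation_days - 90. Solving for -86 gives isolation_days = 2, within [-1, 11].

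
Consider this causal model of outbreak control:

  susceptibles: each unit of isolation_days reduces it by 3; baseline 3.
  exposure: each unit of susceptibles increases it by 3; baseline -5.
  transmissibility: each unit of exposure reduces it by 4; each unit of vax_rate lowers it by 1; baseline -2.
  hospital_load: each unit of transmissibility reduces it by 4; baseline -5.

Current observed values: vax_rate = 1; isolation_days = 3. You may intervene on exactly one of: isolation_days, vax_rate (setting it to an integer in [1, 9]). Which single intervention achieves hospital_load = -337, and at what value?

Intervening on isolation_days: hospital_load = -144*isolation_days + 71. Reaching -337 requires isolation_days = 17/6, not an integer.
Intervening on vax_rate: with other inputs at their observed values, hospital_load = 4*vax_rate - 365. Solving for -337 gives vax_rate = 7, within [1, 9].

set vax_rate = 7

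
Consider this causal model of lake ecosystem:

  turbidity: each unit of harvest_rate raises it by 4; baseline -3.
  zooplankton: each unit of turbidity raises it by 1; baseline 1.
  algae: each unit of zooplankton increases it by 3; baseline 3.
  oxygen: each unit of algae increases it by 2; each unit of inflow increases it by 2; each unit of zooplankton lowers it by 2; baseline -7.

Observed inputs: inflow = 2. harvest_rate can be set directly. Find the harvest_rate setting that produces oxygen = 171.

Substituting into the zooplankton equation gives zooplankton = 4*harvest_rate - 2.
Substituting into the algae equation gives algae = 12*harvest_rate - 3.
Substituting into the oxygen equation gives oxygen = 16*harvest_rate - 5.
Solve 16*harvest_rate - 5 = 171: harvest_rate = (171 + 5) / 16 = 11.

harvest_rate = 11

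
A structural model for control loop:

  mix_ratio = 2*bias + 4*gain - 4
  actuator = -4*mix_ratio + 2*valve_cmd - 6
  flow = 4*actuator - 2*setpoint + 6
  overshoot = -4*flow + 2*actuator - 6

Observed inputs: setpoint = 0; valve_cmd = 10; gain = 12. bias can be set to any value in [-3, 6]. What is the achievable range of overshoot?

Substituting into the mix_ratio equation gives mix_ratio = 2*bias + 44.
This gives actuator = -8*bias - 162.
Substituting into the flow equation gives flow = -32*bias - 642.
So overshoot = 112*bias + 2238.
Linear in bias, so extremes are at the endpoints: bias = -3 gives overshoot = 1902; bias = 6 gives overshoot = 2910.

1902 to 2910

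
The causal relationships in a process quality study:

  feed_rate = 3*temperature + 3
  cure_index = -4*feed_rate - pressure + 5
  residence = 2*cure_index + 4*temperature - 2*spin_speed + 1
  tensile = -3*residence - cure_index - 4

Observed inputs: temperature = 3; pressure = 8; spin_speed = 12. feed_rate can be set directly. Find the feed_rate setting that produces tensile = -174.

feed_rate = -8

Intervening on feed_rate fixes its value directly, overriding its dependence on temperature.
Substituting into the cure_index equation gives cure_index = -4*feed_rate - 3.
So residence = -8*feed_rate - 17.
This gives tensile = 28*feed_rate + 50.
Solve 28*feed_rate + 50 = -174: feed_rate = (-174 - 50) / 28 = -8.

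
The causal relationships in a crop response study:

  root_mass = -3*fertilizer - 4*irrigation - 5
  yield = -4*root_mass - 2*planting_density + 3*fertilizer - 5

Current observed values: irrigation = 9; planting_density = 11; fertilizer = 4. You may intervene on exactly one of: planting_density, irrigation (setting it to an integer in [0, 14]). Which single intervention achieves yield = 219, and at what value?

Intervening on planting_density: with other inputs at their observed values, yield = -2*planting_density + 219. Solving for 219 gives planting_density = 0, within [0, 14].
Intervening on irrigation: yield = 16*irrigation + 53. Reaching 219 requires irrigation = 83/8, not an integer.

set planting_density = 0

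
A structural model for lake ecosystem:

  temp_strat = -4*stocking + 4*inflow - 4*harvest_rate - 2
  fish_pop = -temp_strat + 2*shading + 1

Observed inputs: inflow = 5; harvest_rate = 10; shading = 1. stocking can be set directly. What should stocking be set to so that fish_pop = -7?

Substituting into the temp_strat equation gives temp_strat = -4*stocking - 22.
This gives fish_pop = 4*stocking + 25.
Solve 4*stocking + 25 = -7: stocking = (-7 - 25) / 4 = -8.

stocking = -8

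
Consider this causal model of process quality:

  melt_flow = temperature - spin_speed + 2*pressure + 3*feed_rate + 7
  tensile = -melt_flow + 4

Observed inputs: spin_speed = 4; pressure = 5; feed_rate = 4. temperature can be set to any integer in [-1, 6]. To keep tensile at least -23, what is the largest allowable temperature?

Substituting into the melt_flow equation gives melt_flow = temperature + 25.
Substituting into the tensile equation gives tensile = -temperature - 21.
Require -temperature - 21 ≥ -23, so temperature ≤ 2.
The largest integer in [-1, 6] satisfying this is 2.

temperature = 2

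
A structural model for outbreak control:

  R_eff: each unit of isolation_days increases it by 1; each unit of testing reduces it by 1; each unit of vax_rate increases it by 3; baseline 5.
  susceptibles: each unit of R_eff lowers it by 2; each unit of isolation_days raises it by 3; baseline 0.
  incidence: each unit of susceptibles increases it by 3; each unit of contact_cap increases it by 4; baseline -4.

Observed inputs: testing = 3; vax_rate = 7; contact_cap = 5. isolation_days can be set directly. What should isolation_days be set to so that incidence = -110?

Substituting into the R_eff equation gives R_eff = isolation_days + 23.
So susceptibles = isolation_days - 46.
This gives incidence = 3*isolation_days - 122.
Solve 3*isolation_days - 122 = -110: isolation_days = (-110 + 122) / 3 = 4.

isolation_days = 4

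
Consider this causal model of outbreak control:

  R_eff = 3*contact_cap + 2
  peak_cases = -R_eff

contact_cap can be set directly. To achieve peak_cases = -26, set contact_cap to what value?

contact_cap = 8

Substituting into the peak_cases equation gives peak_cases = -3*contact_cap - 2.
Solve -3*contact_cap - 2 = -26: contact_cap = (-26 + 2) / -3 = 8.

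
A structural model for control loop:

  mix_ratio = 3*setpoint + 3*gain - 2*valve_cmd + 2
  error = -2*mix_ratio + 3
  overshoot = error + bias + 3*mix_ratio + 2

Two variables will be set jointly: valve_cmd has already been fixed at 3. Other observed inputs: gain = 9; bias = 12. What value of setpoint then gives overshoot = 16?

setpoint = -8

With valve_cmd held at 3:
Substituting into the mix_ratio equation gives mix_ratio = 3*setpoint + 23.
error becomes -6*setpoint - 43.
Substituting into the overshoot equation gives overshoot = 3*setpoint + 40.
Solve 3*setpoint + 40 = 16: setpoint = (16 - 40) / 3 = -8.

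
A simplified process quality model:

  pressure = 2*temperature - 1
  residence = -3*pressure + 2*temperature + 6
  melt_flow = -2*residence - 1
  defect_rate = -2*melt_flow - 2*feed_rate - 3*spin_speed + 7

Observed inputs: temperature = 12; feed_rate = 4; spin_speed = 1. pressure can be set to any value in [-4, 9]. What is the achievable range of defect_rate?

Intervening on pressure fixes its value directly, overriding its dependence on temperature.
Substituting into the residence equation gives residence = -3*pressure + 30.
Substituting into the melt_flow equation gives melt_flow = 6*pressure - 61.
defect_rate becomes -12*pressure + 118.
Linear in pressure, so extremes are at the endpoints: pressure = -4 gives defect_rate = 166; pressure = 9 gives defect_rate = 10.

10 to 166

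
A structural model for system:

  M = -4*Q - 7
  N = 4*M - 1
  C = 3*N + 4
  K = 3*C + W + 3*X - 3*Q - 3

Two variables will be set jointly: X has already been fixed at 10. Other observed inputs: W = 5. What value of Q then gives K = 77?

With X held at 10:
Substituting into the N equation gives N = -16*Q - 29.
This gives C = -48*Q - 83.
Substituting into the K equation gives K = -147*Q - 217.
Solve -147*Q - 217 = 77: Q = (77 + 217) / -147 = -2.

Q = -2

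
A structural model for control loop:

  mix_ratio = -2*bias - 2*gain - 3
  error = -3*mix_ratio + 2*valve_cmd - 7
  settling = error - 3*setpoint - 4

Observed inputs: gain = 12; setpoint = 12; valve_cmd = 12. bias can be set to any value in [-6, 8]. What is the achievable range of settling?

Substituting into the mix_ratio equation gives mix_ratio = -2*bias - 27.
Substituting into the error equation gives error = 6*bias + 98.
So settling = 6*bias + 58.
Linear in bias, so extremes are at the endpoints: bias = -6 gives settling = 22; bias = 8 gives settling = 106.

22 to 106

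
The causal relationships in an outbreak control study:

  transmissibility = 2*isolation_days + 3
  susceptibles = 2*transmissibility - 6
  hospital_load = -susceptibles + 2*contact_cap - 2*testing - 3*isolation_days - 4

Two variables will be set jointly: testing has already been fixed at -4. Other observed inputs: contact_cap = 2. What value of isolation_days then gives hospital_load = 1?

isolation_days = 1

With testing held at -4:
Substituting into the susceptibles equation gives susceptibles = 4*isolation_days.
hospital_load becomes -7*isolation_days + 8.
Solve -7*isolation_days + 8 = 1: isolation_days = (1 - 8) / -7 = 1.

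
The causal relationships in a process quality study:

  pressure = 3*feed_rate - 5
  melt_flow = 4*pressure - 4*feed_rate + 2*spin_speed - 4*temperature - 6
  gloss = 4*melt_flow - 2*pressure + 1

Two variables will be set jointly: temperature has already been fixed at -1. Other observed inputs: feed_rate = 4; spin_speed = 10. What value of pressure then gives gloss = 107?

pressure = 7

With temperature held at -1:
Intervening on pressure fixes its value directly, overriding its dependence on feed_rate.
Substituting into the melt_flow equation gives melt_flow = 4*pressure + 2.
Substituting into the gloss equation gives gloss = 14*pressure + 9.
Solve 14*pressure + 9 = 107: pressure = (107 - 9) / 14 = 7.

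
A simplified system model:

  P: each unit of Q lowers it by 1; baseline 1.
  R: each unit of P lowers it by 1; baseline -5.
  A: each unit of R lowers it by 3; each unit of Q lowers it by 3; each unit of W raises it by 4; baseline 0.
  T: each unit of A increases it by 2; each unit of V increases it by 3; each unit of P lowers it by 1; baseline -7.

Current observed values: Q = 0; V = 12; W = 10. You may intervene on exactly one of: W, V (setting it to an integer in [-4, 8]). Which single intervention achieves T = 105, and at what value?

set V = -1

Intervening on W: T = 8*W + 64. Reaching 105 requires W = 41/8, not an integer.
Intervening on V: with other inputs at their observed values, T = 3*V + 108. Solving for 105 gives V = -1, within [-4, 8].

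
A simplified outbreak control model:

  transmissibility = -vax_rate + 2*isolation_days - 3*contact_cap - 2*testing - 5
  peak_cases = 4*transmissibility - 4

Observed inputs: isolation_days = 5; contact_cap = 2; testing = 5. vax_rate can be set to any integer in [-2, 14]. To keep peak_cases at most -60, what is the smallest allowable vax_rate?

vax_rate = 3

Substituting into the transmissibility equation gives transmissibility = -vax_rate - 11.
This gives peak_cases = -4*vax_rate - 48.
Require -4*vax_rate - 48 ≤ -60, so vax_rate ≥ 3.
The smallest integer in [-2, 14] satisfying this is 3.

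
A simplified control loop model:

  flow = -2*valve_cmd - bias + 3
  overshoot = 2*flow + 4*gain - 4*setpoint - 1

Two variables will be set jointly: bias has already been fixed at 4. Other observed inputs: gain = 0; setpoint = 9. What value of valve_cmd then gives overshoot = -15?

With bias held at 4:
Substituting into the flow equation gives flow = -2*valve_cmd - 1.
This gives overshoot = -4*valve_cmd - 39.
Solve -4*valve_cmd - 39 = -15: valve_cmd = (-15 + 39) / -4 = -6.

valve_cmd = -6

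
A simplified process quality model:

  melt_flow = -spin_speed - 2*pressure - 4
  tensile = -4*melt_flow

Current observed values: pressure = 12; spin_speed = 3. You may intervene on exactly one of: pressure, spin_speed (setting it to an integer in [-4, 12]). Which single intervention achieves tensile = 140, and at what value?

Intervening on pressure: tensile = 8*pressure + 28. Reaching 140 requires pressure = 14, outside [-4, 12].
Intervening on spin_speed: with other inputs at their observed values, tensile = 4*spin_speed + 112. Solving for 140 gives spin_speed = 7, within [-4, 12].

set spin_speed = 7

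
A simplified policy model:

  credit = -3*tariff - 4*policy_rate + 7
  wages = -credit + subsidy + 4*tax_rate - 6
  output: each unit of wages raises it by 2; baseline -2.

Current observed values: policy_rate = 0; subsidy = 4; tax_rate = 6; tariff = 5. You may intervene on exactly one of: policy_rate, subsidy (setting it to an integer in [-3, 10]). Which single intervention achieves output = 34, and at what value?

Intervening on policy_rate: with other inputs at their observed values, output = 8*policy_rate + 58. Solving for 34 gives policy_rate = -3, within [-3, 10].
Intervening on subsidy: output = 2*subsidy + 50. Reaching 34 requires subsidy = -8, outside [-3, 10].

set policy_rate = -3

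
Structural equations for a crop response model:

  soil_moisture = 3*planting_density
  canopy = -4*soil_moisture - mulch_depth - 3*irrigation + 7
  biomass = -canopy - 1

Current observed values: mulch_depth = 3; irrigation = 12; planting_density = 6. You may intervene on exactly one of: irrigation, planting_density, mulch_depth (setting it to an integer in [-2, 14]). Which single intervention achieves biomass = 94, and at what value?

set irrigation = 9

Intervening on irrigation: with other inputs at their observed values, biomass = 3*irrigation + 67. Solving for 94 gives irrigation = 9, within [-2, 14].
Intervening on planting_density: biomass = 12*planting_density + 31. Reaching 94 requires planting_density = 21/4, not an integer.
Intervening on mulch_depth: biomass = mulch_depth + 100. Reaching 94 requires mulch_depth = -6, outside [-2, 14].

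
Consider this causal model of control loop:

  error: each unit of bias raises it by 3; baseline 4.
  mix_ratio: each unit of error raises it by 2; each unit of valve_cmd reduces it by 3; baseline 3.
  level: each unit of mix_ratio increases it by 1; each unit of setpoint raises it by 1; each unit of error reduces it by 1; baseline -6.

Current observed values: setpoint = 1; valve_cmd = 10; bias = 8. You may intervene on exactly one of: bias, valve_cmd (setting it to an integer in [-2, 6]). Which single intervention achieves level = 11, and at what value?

set valve_cmd = 5

Intervening on bias: level = 3*bias - 28. Reaching 11 requires bias = 13, outside [-2, 6].
Intervening on valve_cmd: with other inputs at their observed values, level = -3*valve_cmd + 26. Solving for 11 gives valve_cmd = 5, within [-2, 6].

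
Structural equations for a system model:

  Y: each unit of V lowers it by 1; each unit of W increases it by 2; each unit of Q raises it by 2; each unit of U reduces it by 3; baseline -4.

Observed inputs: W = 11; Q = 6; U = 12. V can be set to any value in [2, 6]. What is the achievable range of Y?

Substituting into the Y equation gives Y = -V - 6.
Linear in V, so extremes are at the endpoints: V = 2 gives Y = -8; V = 6 gives Y = -12.

-12 to -8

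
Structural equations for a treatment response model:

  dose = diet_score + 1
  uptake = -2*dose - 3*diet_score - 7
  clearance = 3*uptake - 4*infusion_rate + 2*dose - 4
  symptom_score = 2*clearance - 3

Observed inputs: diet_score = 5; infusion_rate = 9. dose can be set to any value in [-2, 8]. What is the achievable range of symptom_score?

-279 to -199

Intervening on dose fixes its value directly, overriding its dependence on diet_score.
Substituting into the uptake equation gives uptake = -2*dose - 22.
So clearance = -4*dose - 106.
symptom_score becomes -8*dose - 215.
Linear in dose, so extremes are at the endpoints: dose = -2 gives symptom_score = -199; dose = 8 gives symptom_score = -279.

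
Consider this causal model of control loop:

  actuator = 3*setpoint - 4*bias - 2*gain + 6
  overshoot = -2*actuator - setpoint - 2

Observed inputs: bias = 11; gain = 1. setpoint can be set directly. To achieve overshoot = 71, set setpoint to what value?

Substituting into the actuator equation gives actuator = 3*setpoint - 40.
overshoot becomes -7*setpoint + 78.
Solve -7*setpoint + 78 = 71: setpoint = (71 - 78) / -7 = 1.

setpoint = 1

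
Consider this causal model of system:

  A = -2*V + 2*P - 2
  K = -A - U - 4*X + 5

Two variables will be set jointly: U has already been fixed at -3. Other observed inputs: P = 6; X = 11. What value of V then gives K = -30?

With U held at -3:
Substituting into the A equation gives A = -2*V + 10.
Substituting into the K equation gives K = 2*V - 46.
Solve 2*V - 46 = -30: V = (-30 + 46) / 2 = 8.

V = 8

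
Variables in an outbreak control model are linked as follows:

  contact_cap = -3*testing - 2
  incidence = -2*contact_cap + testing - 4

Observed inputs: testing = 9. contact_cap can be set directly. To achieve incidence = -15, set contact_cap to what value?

contact_cap = 10

Intervening on contact_cap fixes its value directly, overriding its dependence on testing.
Substituting into the incidence equation gives incidence = -2*contact_cap + 5.
Solve -2*contact_cap + 5 = -15: contact_cap = (-15 - 5) / -2 = 10.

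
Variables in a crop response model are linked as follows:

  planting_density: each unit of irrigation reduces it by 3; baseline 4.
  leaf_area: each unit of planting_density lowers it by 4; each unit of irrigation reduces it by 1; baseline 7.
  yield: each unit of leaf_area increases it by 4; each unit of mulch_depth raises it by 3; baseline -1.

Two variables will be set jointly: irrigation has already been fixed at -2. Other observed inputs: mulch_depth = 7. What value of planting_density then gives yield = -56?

With irrigation held at -2:
Intervening on planting_density fixes its value directly, overriding its dependence on irrigation.
Substituting into the leaf_area equation gives leaf_area = -4*planting_density + 9.
Substituting into the yield equation gives yield = -16*planting_density + 56.
Solve -16*planting_density + 56 = -56: planting_density = (-56 - 56) / -16 = 7.

planting_density = 7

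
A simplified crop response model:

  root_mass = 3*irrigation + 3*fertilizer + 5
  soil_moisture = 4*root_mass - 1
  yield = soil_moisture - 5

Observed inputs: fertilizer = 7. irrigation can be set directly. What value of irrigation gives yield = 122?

Substituting into the root_mass equation gives root_mass = 3*irrigation + 26.
Substituting into the soil_moisture equation gives soil_moisture = 12*irrigation + 103.
Substituting into the yield equation gives yield = 12*irrigation + 98.
Solve 12*irrigation + 98 = 122: irrigation = (122 - 98) / 12 = 2.

irrigation = 2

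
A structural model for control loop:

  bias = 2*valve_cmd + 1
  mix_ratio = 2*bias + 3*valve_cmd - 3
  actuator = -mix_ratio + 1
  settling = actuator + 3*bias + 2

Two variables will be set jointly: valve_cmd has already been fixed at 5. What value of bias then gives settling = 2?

With valve_cmd held at 5:
Intervening on bias fixes its value directly, overriding its dependence on valve_cmd.
Substituting into the mix_ratio equation gives mix_ratio = 2*bias + 12.
This gives actuator = -2*bias - 11.
settling becomes bias - 9.
Solve bias - 9 = 2: bias = (2 + 9) / 1 = 11.

bias = 11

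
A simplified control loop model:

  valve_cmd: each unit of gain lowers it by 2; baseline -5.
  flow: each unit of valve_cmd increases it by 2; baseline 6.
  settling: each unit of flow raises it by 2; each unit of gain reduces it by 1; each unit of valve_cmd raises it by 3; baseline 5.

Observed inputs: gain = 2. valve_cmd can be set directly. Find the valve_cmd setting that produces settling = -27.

valve_cmd = -6

Intervening on valve_cmd fixes its value directly, overriding its dependence on gain.
Substituting into the settling equation gives settling = 7*valve_cmd + 15.
Solve 7*valve_cmd + 15 = -27: valve_cmd = (-27 - 15) / 7 = -6.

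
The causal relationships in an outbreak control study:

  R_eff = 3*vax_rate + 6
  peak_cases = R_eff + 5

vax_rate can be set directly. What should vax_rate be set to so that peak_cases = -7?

Substituting into the peak_cases equation gives peak_cases = 3*vax_rate + 11.
Solve 3*vax_rate + 11 = -7: vax_rate = (-7 - 11) / 3 = -6.

vax_rate = -6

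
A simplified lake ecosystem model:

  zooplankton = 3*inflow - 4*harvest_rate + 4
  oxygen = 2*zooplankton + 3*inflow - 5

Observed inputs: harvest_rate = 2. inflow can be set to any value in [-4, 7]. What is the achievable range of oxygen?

-49 to 50

Substituting into the zooplankton equation gives zooplankton = 3*inflow - 4.
Substituting into the oxygen equation gives oxygen = 9*inflow - 13.
Linear in inflow, so extremes are at the endpoints: inflow = -4 gives oxygen = -49; inflow = 7 gives oxygen = 50.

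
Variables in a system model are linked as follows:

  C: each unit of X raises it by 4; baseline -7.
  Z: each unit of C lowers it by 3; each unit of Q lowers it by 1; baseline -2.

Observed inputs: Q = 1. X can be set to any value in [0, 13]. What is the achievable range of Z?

Substituting into the Z equation gives Z = -12*X + 18.
Linear in X, so extremes are at the endpoints: X = 0 gives Z = 18; X = 13 gives Z = -138.

-138 to 18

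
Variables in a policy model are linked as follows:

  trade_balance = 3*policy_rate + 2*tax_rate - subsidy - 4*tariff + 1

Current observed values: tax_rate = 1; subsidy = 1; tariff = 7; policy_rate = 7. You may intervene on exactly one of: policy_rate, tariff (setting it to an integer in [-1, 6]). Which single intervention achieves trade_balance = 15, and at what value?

set tariff = 2

Intervening on policy_rate: trade_balance = 3*policy_rate - 26. Reaching 15 requires policy_rate = 41/3, not an integer.
Intervening on tariff: with other inputs at their observed values, trade_balance = -4*tariff + 23. Solving for 15 gives tariff = 2, within [-1, 6].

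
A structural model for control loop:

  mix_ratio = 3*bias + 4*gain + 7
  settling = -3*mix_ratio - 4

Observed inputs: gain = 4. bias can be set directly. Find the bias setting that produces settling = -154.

Substituting into the mix_ratio equation gives mix_ratio = 3*bias + 23.
Substituting into the settling equation gives settling = -9*bias - 73.
Solve -9*bias - 73 = -154: bias = (-154 + 73) / -9 = 9.

bias = 9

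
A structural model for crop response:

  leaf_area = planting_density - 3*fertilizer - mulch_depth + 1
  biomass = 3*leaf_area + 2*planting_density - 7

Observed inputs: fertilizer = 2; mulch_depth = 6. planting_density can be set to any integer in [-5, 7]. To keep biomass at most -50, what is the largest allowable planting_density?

planting_density = -2

Substituting into the leaf_area equation gives leaf_area = planting_density - 11.
biomass becomes 5*planting_density - 40.
Require 5*planting_density - 40 ≤ -50, so planting_density ≤ -2.
The largest integer in [-5, 7] satisfying this is -2.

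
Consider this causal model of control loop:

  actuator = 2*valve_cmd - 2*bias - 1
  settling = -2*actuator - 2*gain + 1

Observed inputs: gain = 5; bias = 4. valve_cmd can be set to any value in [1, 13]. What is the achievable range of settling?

Substituting into the actuator equation gives actuator = 2*valve_cmd - 9.
Substituting into the settling equation gives settling = -4*valve_cmd + 9.
Linear in valve_cmd, so extremes are at the endpoints: valve_cmd = 1 gives settling = 5; valve_cmd = 13 gives settling = -43.

-43 to 5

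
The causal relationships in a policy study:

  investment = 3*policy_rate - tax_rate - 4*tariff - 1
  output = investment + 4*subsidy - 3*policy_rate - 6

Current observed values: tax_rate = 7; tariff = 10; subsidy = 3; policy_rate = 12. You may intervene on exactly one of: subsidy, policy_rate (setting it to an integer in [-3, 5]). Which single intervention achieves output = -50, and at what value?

Intervening on subsidy: with other inputs at their observed values, output = 4*subsidy - 54. Solving for -50 gives subsidy = 1, within [-3, 5].
Intervening on policy_rate: the paths from policy_rate to output cancel (net effect zero), leaving output = -42; -50 is unreachable this way.

set subsidy = 1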